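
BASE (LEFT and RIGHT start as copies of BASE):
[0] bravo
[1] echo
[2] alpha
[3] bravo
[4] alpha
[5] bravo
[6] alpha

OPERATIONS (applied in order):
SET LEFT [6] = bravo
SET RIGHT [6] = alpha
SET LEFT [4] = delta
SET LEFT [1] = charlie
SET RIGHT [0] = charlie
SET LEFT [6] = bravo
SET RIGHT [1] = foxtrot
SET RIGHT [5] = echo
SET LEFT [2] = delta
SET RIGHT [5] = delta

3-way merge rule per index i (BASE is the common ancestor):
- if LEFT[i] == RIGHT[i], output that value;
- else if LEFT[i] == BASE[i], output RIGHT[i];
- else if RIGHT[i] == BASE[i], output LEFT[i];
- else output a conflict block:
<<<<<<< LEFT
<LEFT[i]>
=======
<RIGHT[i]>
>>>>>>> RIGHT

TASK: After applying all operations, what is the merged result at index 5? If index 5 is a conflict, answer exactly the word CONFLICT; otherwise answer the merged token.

Final LEFT:  [bravo, charlie, delta, bravo, delta, bravo, bravo]
Final RIGHT: [charlie, foxtrot, alpha, bravo, alpha, delta, alpha]
i=0: L=bravo=BASE, R=charlie -> take RIGHT -> charlie
i=1: BASE=echo L=charlie R=foxtrot all differ -> CONFLICT
i=2: L=delta, R=alpha=BASE -> take LEFT -> delta
i=3: L=bravo R=bravo -> agree -> bravo
i=4: L=delta, R=alpha=BASE -> take LEFT -> delta
i=5: L=bravo=BASE, R=delta -> take RIGHT -> delta
i=6: L=bravo, R=alpha=BASE -> take LEFT -> bravo
Index 5 -> delta

Answer: delta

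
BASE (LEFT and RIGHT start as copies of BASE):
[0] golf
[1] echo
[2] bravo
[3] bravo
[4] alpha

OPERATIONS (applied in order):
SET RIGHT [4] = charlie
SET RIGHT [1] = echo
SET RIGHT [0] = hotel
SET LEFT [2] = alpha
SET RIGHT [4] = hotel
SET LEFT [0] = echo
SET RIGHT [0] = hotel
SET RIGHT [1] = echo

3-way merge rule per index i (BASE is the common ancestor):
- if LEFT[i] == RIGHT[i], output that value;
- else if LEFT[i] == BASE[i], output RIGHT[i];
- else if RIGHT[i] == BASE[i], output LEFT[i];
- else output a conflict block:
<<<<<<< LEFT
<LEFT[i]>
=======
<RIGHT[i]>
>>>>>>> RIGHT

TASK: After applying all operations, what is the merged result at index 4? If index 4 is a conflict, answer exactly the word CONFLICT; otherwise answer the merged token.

Final LEFT:  [echo, echo, alpha, bravo, alpha]
Final RIGHT: [hotel, echo, bravo, bravo, hotel]
i=0: BASE=golf L=echo R=hotel all differ -> CONFLICT
i=1: L=echo R=echo -> agree -> echo
i=2: L=alpha, R=bravo=BASE -> take LEFT -> alpha
i=3: L=bravo R=bravo -> agree -> bravo
i=4: L=alpha=BASE, R=hotel -> take RIGHT -> hotel
Index 4 -> hotel

Answer: hotel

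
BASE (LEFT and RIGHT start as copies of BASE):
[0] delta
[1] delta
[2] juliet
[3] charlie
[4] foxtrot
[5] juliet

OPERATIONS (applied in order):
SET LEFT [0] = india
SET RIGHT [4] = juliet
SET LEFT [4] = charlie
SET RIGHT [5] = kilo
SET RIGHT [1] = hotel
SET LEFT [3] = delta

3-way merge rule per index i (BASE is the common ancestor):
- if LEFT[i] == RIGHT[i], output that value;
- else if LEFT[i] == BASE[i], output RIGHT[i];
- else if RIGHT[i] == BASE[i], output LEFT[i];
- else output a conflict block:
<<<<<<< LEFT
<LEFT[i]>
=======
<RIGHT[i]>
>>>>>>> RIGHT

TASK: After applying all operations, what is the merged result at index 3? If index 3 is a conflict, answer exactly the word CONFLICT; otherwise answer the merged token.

Final LEFT:  [india, delta, juliet, delta, charlie, juliet]
Final RIGHT: [delta, hotel, juliet, charlie, juliet, kilo]
i=0: L=india, R=delta=BASE -> take LEFT -> india
i=1: L=delta=BASE, R=hotel -> take RIGHT -> hotel
i=2: L=juliet R=juliet -> agree -> juliet
i=3: L=delta, R=charlie=BASE -> take LEFT -> delta
i=4: BASE=foxtrot L=charlie R=juliet all differ -> CONFLICT
i=5: L=juliet=BASE, R=kilo -> take RIGHT -> kilo
Index 3 -> delta

Answer: delta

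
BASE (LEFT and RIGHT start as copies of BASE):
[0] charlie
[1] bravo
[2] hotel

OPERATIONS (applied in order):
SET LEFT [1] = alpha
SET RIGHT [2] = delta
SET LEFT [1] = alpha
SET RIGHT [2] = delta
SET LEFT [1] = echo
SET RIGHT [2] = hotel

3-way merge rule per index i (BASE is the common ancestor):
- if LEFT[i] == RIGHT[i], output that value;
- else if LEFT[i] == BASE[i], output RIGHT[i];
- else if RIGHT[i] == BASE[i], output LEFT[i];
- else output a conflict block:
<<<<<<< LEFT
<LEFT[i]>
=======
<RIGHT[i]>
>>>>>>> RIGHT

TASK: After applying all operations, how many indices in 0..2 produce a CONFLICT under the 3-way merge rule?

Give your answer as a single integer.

Final LEFT:  [charlie, echo, hotel]
Final RIGHT: [charlie, bravo, hotel]
i=0: L=charlie R=charlie -> agree -> charlie
i=1: L=echo, R=bravo=BASE -> take LEFT -> echo
i=2: L=hotel R=hotel -> agree -> hotel
Conflict count: 0

Answer: 0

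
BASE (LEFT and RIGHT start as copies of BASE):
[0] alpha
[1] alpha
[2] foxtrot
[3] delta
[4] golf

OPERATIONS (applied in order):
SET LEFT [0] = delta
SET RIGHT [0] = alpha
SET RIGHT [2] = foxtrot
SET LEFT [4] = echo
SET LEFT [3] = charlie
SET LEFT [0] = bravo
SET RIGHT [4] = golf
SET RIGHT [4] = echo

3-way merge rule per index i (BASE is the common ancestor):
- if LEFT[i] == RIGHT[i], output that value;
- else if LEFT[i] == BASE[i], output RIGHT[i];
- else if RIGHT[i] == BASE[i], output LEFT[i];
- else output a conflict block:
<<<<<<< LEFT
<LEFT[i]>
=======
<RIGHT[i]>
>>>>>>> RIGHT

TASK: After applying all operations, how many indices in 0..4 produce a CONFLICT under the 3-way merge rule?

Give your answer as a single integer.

Final LEFT:  [bravo, alpha, foxtrot, charlie, echo]
Final RIGHT: [alpha, alpha, foxtrot, delta, echo]
i=0: L=bravo, R=alpha=BASE -> take LEFT -> bravo
i=1: L=alpha R=alpha -> agree -> alpha
i=2: L=foxtrot R=foxtrot -> agree -> foxtrot
i=3: L=charlie, R=delta=BASE -> take LEFT -> charlie
i=4: L=echo R=echo -> agree -> echo
Conflict count: 0

Answer: 0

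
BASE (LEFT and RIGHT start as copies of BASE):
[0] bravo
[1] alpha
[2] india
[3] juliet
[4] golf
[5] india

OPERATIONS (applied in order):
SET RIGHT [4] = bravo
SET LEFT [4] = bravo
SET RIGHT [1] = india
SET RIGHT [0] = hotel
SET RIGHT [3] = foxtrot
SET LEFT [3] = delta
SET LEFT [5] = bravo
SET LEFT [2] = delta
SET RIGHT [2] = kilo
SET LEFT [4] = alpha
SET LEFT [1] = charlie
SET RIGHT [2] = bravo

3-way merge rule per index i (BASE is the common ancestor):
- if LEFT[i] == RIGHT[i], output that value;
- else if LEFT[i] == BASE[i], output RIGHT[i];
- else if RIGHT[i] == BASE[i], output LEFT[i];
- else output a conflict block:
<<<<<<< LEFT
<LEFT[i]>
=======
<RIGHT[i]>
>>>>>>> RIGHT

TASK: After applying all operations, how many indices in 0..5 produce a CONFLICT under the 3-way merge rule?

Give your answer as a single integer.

Answer: 4

Derivation:
Final LEFT:  [bravo, charlie, delta, delta, alpha, bravo]
Final RIGHT: [hotel, india, bravo, foxtrot, bravo, india]
i=0: L=bravo=BASE, R=hotel -> take RIGHT -> hotel
i=1: BASE=alpha L=charlie R=india all differ -> CONFLICT
i=2: BASE=india L=delta R=bravo all differ -> CONFLICT
i=3: BASE=juliet L=delta R=foxtrot all differ -> CONFLICT
i=4: BASE=golf L=alpha R=bravo all differ -> CONFLICT
i=5: L=bravo, R=india=BASE -> take LEFT -> bravo
Conflict count: 4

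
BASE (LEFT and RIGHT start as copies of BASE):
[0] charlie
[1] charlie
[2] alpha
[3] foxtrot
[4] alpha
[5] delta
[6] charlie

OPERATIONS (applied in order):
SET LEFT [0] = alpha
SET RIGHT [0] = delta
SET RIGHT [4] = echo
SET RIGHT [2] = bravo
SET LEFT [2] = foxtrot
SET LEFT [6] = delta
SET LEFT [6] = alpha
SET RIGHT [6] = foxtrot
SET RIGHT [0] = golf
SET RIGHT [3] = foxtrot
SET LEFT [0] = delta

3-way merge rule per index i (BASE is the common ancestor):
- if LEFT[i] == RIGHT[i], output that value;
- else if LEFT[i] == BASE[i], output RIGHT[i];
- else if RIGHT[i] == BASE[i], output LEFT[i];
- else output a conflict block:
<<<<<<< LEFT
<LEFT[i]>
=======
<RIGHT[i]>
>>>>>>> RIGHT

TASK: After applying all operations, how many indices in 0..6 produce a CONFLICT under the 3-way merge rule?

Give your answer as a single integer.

Answer: 3

Derivation:
Final LEFT:  [delta, charlie, foxtrot, foxtrot, alpha, delta, alpha]
Final RIGHT: [golf, charlie, bravo, foxtrot, echo, delta, foxtrot]
i=0: BASE=charlie L=delta R=golf all differ -> CONFLICT
i=1: L=charlie R=charlie -> agree -> charlie
i=2: BASE=alpha L=foxtrot R=bravo all differ -> CONFLICT
i=3: L=foxtrot R=foxtrot -> agree -> foxtrot
i=4: L=alpha=BASE, R=echo -> take RIGHT -> echo
i=5: L=delta R=delta -> agree -> delta
i=6: BASE=charlie L=alpha R=foxtrot all differ -> CONFLICT
Conflict count: 3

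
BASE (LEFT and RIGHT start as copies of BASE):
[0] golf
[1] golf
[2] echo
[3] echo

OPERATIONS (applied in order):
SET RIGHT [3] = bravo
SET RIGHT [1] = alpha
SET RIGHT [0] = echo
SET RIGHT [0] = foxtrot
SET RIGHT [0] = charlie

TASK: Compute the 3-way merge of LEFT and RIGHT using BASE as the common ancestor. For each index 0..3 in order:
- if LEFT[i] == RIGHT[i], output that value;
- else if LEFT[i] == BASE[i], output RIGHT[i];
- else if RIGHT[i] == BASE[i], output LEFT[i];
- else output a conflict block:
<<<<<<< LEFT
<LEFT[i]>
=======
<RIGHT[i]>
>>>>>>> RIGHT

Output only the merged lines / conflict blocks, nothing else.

Final LEFT:  [golf, golf, echo, echo]
Final RIGHT: [charlie, alpha, echo, bravo]
i=0: L=golf=BASE, R=charlie -> take RIGHT -> charlie
i=1: L=golf=BASE, R=alpha -> take RIGHT -> alpha
i=2: L=echo R=echo -> agree -> echo
i=3: L=echo=BASE, R=bravo -> take RIGHT -> bravo

Answer: charlie
alpha
echo
bravo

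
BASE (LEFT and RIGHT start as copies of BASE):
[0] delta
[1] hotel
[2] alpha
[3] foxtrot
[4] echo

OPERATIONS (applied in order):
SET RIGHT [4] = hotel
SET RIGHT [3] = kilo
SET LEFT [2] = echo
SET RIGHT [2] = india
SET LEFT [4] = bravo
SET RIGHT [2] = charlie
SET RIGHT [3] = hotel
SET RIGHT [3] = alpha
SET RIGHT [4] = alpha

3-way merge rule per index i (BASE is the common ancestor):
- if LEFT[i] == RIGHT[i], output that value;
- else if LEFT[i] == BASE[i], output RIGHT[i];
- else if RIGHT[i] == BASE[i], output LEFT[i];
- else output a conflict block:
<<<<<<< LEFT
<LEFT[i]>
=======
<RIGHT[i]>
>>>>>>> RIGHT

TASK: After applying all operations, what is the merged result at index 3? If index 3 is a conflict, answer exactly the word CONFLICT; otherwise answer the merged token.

Answer: alpha

Derivation:
Final LEFT:  [delta, hotel, echo, foxtrot, bravo]
Final RIGHT: [delta, hotel, charlie, alpha, alpha]
i=0: L=delta R=delta -> agree -> delta
i=1: L=hotel R=hotel -> agree -> hotel
i=2: BASE=alpha L=echo R=charlie all differ -> CONFLICT
i=3: L=foxtrot=BASE, R=alpha -> take RIGHT -> alpha
i=4: BASE=echo L=bravo R=alpha all differ -> CONFLICT
Index 3 -> alpha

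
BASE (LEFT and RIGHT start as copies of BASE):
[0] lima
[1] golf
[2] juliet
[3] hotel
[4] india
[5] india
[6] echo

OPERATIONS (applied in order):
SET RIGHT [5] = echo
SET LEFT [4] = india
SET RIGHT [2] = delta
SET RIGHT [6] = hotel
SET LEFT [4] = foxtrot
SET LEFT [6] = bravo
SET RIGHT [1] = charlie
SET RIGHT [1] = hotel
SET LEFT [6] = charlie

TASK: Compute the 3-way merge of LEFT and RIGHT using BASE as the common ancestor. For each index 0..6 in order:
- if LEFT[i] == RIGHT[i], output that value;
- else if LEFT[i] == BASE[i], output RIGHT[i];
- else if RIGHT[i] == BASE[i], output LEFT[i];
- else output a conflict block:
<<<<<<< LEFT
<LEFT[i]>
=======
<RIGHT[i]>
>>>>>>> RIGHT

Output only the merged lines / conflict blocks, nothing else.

Final LEFT:  [lima, golf, juliet, hotel, foxtrot, india, charlie]
Final RIGHT: [lima, hotel, delta, hotel, india, echo, hotel]
i=0: L=lima R=lima -> agree -> lima
i=1: L=golf=BASE, R=hotel -> take RIGHT -> hotel
i=2: L=juliet=BASE, R=delta -> take RIGHT -> delta
i=3: L=hotel R=hotel -> agree -> hotel
i=4: L=foxtrot, R=india=BASE -> take LEFT -> foxtrot
i=5: L=india=BASE, R=echo -> take RIGHT -> echo
i=6: BASE=echo L=charlie R=hotel all differ -> CONFLICT

Answer: lima
hotel
delta
hotel
foxtrot
echo
<<<<<<< LEFT
charlie
=======
hotel
>>>>>>> RIGHT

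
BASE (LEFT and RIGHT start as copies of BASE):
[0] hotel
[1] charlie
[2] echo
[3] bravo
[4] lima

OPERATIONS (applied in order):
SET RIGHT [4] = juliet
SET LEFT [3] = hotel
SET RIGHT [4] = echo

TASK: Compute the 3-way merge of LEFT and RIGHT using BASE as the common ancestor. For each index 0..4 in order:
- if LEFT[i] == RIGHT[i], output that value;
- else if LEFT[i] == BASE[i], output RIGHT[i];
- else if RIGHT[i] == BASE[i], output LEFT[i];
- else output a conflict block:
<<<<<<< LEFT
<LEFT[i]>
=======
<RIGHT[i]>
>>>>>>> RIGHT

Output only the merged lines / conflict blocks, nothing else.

Answer: hotel
charlie
echo
hotel
echo

Derivation:
Final LEFT:  [hotel, charlie, echo, hotel, lima]
Final RIGHT: [hotel, charlie, echo, bravo, echo]
i=0: L=hotel R=hotel -> agree -> hotel
i=1: L=charlie R=charlie -> agree -> charlie
i=2: L=echo R=echo -> agree -> echo
i=3: L=hotel, R=bravo=BASE -> take LEFT -> hotel
i=4: L=lima=BASE, R=echo -> take RIGHT -> echo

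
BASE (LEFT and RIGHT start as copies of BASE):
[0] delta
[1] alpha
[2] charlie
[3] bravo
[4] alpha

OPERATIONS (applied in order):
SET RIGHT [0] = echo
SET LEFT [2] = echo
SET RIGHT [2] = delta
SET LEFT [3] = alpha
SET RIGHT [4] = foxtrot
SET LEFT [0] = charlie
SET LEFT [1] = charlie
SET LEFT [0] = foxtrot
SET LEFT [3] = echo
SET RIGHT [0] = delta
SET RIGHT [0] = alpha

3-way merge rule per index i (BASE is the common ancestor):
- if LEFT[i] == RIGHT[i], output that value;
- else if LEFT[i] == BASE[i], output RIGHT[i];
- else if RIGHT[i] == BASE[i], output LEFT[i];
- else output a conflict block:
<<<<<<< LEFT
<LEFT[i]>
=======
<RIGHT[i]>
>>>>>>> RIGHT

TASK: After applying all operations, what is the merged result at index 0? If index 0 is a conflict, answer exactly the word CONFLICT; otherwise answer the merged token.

Answer: CONFLICT

Derivation:
Final LEFT:  [foxtrot, charlie, echo, echo, alpha]
Final RIGHT: [alpha, alpha, delta, bravo, foxtrot]
i=0: BASE=delta L=foxtrot R=alpha all differ -> CONFLICT
i=1: L=charlie, R=alpha=BASE -> take LEFT -> charlie
i=2: BASE=charlie L=echo R=delta all differ -> CONFLICT
i=3: L=echo, R=bravo=BASE -> take LEFT -> echo
i=4: L=alpha=BASE, R=foxtrot -> take RIGHT -> foxtrot
Index 0 -> CONFLICT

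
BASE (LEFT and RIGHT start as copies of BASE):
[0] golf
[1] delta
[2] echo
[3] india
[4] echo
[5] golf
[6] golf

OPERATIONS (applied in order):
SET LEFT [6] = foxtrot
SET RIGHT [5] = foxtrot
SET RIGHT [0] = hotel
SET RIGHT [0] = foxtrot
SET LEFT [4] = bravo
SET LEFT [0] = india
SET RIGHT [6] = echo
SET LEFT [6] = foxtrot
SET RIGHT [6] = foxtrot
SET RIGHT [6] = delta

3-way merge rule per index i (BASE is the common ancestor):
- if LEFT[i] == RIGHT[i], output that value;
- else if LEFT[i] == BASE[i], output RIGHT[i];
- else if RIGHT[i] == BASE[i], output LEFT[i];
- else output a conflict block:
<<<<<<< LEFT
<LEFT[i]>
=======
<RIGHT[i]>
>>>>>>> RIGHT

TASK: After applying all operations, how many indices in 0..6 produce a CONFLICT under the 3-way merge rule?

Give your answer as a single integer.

Answer: 2

Derivation:
Final LEFT:  [india, delta, echo, india, bravo, golf, foxtrot]
Final RIGHT: [foxtrot, delta, echo, india, echo, foxtrot, delta]
i=0: BASE=golf L=india R=foxtrot all differ -> CONFLICT
i=1: L=delta R=delta -> agree -> delta
i=2: L=echo R=echo -> agree -> echo
i=3: L=india R=india -> agree -> india
i=4: L=bravo, R=echo=BASE -> take LEFT -> bravo
i=5: L=golf=BASE, R=foxtrot -> take RIGHT -> foxtrot
i=6: BASE=golf L=foxtrot R=delta all differ -> CONFLICT
Conflict count: 2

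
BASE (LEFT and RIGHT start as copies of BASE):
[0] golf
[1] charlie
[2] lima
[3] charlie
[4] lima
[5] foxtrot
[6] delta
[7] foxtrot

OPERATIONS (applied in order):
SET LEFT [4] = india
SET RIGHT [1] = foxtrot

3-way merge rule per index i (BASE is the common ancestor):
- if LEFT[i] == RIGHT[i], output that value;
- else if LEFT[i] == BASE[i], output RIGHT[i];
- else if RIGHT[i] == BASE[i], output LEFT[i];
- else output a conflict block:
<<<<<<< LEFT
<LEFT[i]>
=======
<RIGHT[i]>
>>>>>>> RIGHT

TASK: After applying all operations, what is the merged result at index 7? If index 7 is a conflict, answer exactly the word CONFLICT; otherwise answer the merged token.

Final LEFT:  [golf, charlie, lima, charlie, india, foxtrot, delta, foxtrot]
Final RIGHT: [golf, foxtrot, lima, charlie, lima, foxtrot, delta, foxtrot]
i=0: L=golf R=golf -> agree -> golf
i=1: L=charlie=BASE, R=foxtrot -> take RIGHT -> foxtrot
i=2: L=lima R=lima -> agree -> lima
i=3: L=charlie R=charlie -> agree -> charlie
i=4: L=india, R=lima=BASE -> take LEFT -> india
i=5: L=foxtrot R=foxtrot -> agree -> foxtrot
i=6: L=delta R=delta -> agree -> delta
i=7: L=foxtrot R=foxtrot -> agree -> foxtrot
Index 7 -> foxtrot

Answer: foxtrot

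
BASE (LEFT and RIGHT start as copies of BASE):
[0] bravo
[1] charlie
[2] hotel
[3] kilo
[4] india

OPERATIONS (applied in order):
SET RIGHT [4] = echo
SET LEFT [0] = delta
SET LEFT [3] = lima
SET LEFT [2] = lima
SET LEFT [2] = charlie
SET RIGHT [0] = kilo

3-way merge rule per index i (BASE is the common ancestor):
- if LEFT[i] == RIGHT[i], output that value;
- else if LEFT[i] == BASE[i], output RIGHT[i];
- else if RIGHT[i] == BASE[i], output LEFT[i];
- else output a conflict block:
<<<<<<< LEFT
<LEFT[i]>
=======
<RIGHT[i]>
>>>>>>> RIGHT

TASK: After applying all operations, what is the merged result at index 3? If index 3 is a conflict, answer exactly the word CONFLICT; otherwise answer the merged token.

Final LEFT:  [delta, charlie, charlie, lima, india]
Final RIGHT: [kilo, charlie, hotel, kilo, echo]
i=0: BASE=bravo L=delta R=kilo all differ -> CONFLICT
i=1: L=charlie R=charlie -> agree -> charlie
i=2: L=charlie, R=hotel=BASE -> take LEFT -> charlie
i=3: L=lima, R=kilo=BASE -> take LEFT -> lima
i=4: L=india=BASE, R=echo -> take RIGHT -> echo
Index 3 -> lima

Answer: lima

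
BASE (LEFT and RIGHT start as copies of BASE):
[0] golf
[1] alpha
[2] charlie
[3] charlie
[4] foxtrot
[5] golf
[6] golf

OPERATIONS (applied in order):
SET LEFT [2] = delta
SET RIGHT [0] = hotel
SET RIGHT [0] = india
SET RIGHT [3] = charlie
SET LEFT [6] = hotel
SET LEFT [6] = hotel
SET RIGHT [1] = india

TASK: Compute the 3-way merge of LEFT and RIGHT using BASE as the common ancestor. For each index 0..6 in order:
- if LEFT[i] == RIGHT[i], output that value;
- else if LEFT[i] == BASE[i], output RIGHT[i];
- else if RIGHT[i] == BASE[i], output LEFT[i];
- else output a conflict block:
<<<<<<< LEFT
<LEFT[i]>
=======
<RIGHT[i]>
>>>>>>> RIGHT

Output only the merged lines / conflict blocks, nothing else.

Answer: india
india
delta
charlie
foxtrot
golf
hotel

Derivation:
Final LEFT:  [golf, alpha, delta, charlie, foxtrot, golf, hotel]
Final RIGHT: [india, india, charlie, charlie, foxtrot, golf, golf]
i=0: L=golf=BASE, R=india -> take RIGHT -> india
i=1: L=alpha=BASE, R=india -> take RIGHT -> india
i=2: L=delta, R=charlie=BASE -> take LEFT -> delta
i=3: L=charlie R=charlie -> agree -> charlie
i=4: L=foxtrot R=foxtrot -> agree -> foxtrot
i=5: L=golf R=golf -> agree -> golf
i=6: L=hotel, R=golf=BASE -> take LEFT -> hotel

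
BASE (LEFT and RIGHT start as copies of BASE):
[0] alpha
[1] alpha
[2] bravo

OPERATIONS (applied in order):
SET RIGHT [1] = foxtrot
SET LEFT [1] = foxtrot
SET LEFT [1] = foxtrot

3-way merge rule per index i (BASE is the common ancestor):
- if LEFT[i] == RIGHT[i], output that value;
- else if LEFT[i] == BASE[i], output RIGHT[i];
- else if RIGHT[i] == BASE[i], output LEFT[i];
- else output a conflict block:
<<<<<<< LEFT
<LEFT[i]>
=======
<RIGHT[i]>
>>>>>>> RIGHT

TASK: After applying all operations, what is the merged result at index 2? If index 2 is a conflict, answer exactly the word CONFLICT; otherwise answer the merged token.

Answer: bravo

Derivation:
Final LEFT:  [alpha, foxtrot, bravo]
Final RIGHT: [alpha, foxtrot, bravo]
i=0: L=alpha R=alpha -> agree -> alpha
i=1: L=foxtrot R=foxtrot -> agree -> foxtrot
i=2: L=bravo R=bravo -> agree -> bravo
Index 2 -> bravo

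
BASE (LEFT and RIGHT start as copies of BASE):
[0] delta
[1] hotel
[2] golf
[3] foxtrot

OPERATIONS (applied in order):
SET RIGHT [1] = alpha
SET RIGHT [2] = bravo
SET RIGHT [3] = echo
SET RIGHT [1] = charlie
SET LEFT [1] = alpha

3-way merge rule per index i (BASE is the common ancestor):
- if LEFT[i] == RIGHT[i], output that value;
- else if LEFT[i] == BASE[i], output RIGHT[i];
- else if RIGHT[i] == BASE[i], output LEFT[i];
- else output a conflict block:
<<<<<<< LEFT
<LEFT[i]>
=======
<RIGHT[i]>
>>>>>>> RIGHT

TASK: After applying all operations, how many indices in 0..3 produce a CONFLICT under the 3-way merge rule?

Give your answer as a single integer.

Answer: 1

Derivation:
Final LEFT:  [delta, alpha, golf, foxtrot]
Final RIGHT: [delta, charlie, bravo, echo]
i=0: L=delta R=delta -> agree -> delta
i=1: BASE=hotel L=alpha R=charlie all differ -> CONFLICT
i=2: L=golf=BASE, R=bravo -> take RIGHT -> bravo
i=3: L=foxtrot=BASE, R=echo -> take RIGHT -> echo
Conflict count: 1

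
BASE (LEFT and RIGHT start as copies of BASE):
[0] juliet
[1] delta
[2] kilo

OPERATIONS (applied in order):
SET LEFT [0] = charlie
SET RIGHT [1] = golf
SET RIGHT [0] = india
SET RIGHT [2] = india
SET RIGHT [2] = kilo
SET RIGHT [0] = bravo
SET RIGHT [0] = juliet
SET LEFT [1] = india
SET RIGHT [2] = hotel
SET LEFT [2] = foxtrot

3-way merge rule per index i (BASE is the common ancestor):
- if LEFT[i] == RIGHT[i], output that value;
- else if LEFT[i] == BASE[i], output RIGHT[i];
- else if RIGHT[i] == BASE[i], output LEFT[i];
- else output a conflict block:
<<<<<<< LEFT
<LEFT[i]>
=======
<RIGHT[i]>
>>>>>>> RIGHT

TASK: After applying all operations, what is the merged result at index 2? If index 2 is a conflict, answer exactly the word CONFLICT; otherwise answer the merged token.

Answer: CONFLICT

Derivation:
Final LEFT:  [charlie, india, foxtrot]
Final RIGHT: [juliet, golf, hotel]
i=0: L=charlie, R=juliet=BASE -> take LEFT -> charlie
i=1: BASE=delta L=india R=golf all differ -> CONFLICT
i=2: BASE=kilo L=foxtrot R=hotel all differ -> CONFLICT
Index 2 -> CONFLICT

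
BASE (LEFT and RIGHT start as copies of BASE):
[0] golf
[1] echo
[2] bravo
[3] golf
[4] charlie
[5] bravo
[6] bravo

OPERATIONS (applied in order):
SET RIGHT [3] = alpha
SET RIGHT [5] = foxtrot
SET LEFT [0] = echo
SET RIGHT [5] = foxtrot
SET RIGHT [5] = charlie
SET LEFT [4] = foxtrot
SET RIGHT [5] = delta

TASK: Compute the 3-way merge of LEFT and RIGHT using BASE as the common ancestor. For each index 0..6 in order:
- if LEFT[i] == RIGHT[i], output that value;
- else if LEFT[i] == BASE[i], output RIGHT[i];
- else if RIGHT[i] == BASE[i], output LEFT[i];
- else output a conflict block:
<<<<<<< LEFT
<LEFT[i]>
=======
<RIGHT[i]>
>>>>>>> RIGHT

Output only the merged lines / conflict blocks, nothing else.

Answer: echo
echo
bravo
alpha
foxtrot
delta
bravo

Derivation:
Final LEFT:  [echo, echo, bravo, golf, foxtrot, bravo, bravo]
Final RIGHT: [golf, echo, bravo, alpha, charlie, delta, bravo]
i=0: L=echo, R=golf=BASE -> take LEFT -> echo
i=1: L=echo R=echo -> agree -> echo
i=2: L=bravo R=bravo -> agree -> bravo
i=3: L=golf=BASE, R=alpha -> take RIGHT -> alpha
i=4: L=foxtrot, R=charlie=BASE -> take LEFT -> foxtrot
i=5: L=bravo=BASE, R=delta -> take RIGHT -> delta
i=6: L=bravo R=bravo -> agree -> bravo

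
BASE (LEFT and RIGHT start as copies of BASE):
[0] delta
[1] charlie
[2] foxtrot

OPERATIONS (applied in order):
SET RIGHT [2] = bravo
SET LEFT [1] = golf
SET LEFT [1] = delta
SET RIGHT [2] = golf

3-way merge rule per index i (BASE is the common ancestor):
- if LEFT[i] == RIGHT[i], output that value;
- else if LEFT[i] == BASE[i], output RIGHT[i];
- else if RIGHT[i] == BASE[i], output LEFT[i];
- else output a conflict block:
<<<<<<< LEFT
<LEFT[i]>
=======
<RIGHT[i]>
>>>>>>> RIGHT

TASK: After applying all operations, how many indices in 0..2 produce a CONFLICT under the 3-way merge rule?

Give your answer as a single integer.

Final LEFT:  [delta, delta, foxtrot]
Final RIGHT: [delta, charlie, golf]
i=0: L=delta R=delta -> agree -> delta
i=1: L=delta, R=charlie=BASE -> take LEFT -> delta
i=2: L=foxtrot=BASE, R=golf -> take RIGHT -> golf
Conflict count: 0

Answer: 0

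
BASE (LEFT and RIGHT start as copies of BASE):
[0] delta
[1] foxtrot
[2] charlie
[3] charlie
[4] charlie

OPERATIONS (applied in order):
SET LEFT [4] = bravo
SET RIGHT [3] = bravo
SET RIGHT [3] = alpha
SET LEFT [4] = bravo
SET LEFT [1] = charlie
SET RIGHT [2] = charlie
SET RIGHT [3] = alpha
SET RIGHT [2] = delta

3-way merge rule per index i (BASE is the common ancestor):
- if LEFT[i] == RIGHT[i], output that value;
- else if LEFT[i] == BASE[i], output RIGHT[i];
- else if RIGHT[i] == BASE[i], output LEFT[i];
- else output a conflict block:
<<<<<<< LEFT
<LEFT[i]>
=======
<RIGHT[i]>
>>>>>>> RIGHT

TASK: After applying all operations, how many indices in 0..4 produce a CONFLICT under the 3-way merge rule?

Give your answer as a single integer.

Final LEFT:  [delta, charlie, charlie, charlie, bravo]
Final RIGHT: [delta, foxtrot, delta, alpha, charlie]
i=0: L=delta R=delta -> agree -> delta
i=1: L=charlie, R=foxtrot=BASE -> take LEFT -> charlie
i=2: L=charlie=BASE, R=delta -> take RIGHT -> delta
i=3: L=charlie=BASE, R=alpha -> take RIGHT -> alpha
i=4: L=bravo, R=charlie=BASE -> take LEFT -> bravo
Conflict count: 0

Answer: 0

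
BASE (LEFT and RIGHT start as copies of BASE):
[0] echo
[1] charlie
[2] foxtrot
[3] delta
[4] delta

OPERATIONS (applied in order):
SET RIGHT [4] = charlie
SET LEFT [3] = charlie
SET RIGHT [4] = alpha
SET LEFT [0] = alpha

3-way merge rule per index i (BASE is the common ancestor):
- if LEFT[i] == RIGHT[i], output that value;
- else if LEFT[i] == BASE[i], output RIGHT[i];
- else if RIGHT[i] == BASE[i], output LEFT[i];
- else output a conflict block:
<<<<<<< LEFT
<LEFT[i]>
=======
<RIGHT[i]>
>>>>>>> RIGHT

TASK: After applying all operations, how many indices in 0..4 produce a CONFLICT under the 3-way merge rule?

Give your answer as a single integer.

Answer: 0

Derivation:
Final LEFT:  [alpha, charlie, foxtrot, charlie, delta]
Final RIGHT: [echo, charlie, foxtrot, delta, alpha]
i=0: L=alpha, R=echo=BASE -> take LEFT -> alpha
i=1: L=charlie R=charlie -> agree -> charlie
i=2: L=foxtrot R=foxtrot -> agree -> foxtrot
i=3: L=charlie, R=delta=BASE -> take LEFT -> charlie
i=4: L=delta=BASE, R=alpha -> take RIGHT -> alpha
Conflict count: 0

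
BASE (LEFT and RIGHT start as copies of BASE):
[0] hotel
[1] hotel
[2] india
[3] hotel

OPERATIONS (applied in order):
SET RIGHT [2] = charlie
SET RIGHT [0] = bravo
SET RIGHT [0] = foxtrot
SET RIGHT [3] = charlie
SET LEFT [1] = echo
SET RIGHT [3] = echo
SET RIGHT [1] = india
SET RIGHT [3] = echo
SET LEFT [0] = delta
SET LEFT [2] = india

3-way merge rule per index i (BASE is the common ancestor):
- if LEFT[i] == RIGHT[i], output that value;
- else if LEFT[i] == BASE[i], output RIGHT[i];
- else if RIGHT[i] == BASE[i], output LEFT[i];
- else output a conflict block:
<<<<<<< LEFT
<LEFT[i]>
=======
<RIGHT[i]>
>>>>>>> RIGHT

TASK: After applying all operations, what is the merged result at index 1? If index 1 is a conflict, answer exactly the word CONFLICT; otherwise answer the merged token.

Answer: CONFLICT

Derivation:
Final LEFT:  [delta, echo, india, hotel]
Final RIGHT: [foxtrot, india, charlie, echo]
i=0: BASE=hotel L=delta R=foxtrot all differ -> CONFLICT
i=1: BASE=hotel L=echo R=india all differ -> CONFLICT
i=2: L=india=BASE, R=charlie -> take RIGHT -> charlie
i=3: L=hotel=BASE, R=echo -> take RIGHT -> echo
Index 1 -> CONFLICT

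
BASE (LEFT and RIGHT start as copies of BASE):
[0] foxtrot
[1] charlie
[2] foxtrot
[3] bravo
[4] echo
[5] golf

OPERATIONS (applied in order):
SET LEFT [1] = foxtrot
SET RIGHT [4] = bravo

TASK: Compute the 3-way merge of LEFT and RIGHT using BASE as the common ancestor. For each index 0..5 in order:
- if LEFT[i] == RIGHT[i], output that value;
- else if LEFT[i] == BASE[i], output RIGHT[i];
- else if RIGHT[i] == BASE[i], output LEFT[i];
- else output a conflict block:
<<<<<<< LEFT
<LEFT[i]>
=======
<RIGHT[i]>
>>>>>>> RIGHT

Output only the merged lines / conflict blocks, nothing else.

Final LEFT:  [foxtrot, foxtrot, foxtrot, bravo, echo, golf]
Final RIGHT: [foxtrot, charlie, foxtrot, bravo, bravo, golf]
i=0: L=foxtrot R=foxtrot -> agree -> foxtrot
i=1: L=foxtrot, R=charlie=BASE -> take LEFT -> foxtrot
i=2: L=foxtrot R=foxtrot -> agree -> foxtrot
i=3: L=bravo R=bravo -> agree -> bravo
i=4: L=echo=BASE, R=bravo -> take RIGHT -> bravo
i=5: L=golf R=golf -> agree -> golf

Answer: foxtrot
foxtrot
foxtrot
bravo
bravo
golf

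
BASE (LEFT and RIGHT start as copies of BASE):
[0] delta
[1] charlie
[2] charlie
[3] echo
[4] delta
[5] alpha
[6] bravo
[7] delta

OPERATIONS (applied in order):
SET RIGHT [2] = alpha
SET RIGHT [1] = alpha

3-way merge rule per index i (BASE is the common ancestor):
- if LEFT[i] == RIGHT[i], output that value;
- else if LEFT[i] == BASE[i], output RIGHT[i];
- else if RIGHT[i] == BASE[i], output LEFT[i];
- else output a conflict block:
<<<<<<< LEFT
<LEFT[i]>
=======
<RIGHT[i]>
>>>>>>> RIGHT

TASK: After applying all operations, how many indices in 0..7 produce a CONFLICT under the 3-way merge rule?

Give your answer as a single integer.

Answer: 0

Derivation:
Final LEFT:  [delta, charlie, charlie, echo, delta, alpha, bravo, delta]
Final RIGHT: [delta, alpha, alpha, echo, delta, alpha, bravo, delta]
i=0: L=delta R=delta -> agree -> delta
i=1: L=charlie=BASE, R=alpha -> take RIGHT -> alpha
i=2: L=charlie=BASE, R=alpha -> take RIGHT -> alpha
i=3: L=echo R=echo -> agree -> echo
i=4: L=delta R=delta -> agree -> delta
i=5: L=alpha R=alpha -> agree -> alpha
i=6: L=bravo R=bravo -> agree -> bravo
i=7: L=delta R=delta -> agree -> delta
Conflict count: 0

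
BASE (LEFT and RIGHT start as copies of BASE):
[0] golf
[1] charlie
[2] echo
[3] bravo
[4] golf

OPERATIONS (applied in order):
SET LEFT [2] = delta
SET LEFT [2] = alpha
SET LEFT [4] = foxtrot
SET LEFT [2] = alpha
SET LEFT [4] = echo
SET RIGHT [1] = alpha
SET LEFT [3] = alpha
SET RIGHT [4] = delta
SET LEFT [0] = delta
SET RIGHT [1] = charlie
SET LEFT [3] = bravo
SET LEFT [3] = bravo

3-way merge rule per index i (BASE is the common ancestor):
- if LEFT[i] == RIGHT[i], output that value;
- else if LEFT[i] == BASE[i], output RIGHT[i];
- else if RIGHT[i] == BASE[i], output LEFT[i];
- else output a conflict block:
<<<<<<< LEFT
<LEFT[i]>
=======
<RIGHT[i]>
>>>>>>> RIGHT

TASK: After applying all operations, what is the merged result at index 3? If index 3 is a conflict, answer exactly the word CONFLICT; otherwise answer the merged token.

Final LEFT:  [delta, charlie, alpha, bravo, echo]
Final RIGHT: [golf, charlie, echo, bravo, delta]
i=0: L=delta, R=golf=BASE -> take LEFT -> delta
i=1: L=charlie R=charlie -> agree -> charlie
i=2: L=alpha, R=echo=BASE -> take LEFT -> alpha
i=3: L=bravo R=bravo -> agree -> bravo
i=4: BASE=golf L=echo R=delta all differ -> CONFLICT
Index 3 -> bravo

Answer: bravo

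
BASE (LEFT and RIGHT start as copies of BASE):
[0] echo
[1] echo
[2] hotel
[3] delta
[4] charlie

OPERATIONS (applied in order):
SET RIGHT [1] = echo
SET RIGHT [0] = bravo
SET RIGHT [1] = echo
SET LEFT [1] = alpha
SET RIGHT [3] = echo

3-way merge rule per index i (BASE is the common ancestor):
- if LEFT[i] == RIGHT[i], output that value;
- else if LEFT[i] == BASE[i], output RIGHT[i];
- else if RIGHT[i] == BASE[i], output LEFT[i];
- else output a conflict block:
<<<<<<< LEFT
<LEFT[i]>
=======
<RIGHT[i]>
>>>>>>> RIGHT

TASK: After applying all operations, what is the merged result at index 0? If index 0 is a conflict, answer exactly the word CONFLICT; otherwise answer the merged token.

Answer: bravo

Derivation:
Final LEFT:  [echo, alpha, hotel, delta, charlie]
Final RIGHT: [bravo, echo, hotel, echo, charlie]
i=0: L=echo=BASE, R=bravo -> take RIGHT -> bravo
i=1: L=alpha, R=echo=BASE -> take LEFT -> alpha
i=2: L=hotel R=hotel -> agree -> hotel
i=3: L=delta=BASE, R=echo -> take RIGHT -> echo
i=4: L=charlie R=charlie -> agree -> charlie
Index 0 -> bravo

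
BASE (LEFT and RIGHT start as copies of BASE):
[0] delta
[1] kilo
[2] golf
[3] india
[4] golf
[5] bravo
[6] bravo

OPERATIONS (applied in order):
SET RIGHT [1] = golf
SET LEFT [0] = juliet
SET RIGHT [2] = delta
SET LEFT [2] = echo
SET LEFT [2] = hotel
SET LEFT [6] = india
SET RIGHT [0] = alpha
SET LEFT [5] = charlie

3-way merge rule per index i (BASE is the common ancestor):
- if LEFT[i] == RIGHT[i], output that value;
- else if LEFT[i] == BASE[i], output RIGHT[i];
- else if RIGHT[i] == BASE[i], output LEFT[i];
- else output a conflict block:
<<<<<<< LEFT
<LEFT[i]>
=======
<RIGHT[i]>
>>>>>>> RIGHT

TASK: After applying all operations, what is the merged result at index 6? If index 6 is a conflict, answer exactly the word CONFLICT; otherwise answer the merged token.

Final LEFT:  [juliet, kilo, hotel, india, golf, charlie, india]
Final RIGHT: [alpha, golf, delta, india, golf, bravo, bravo]
i=0: BASE=delta L=juliet R=alpha all differ -> CONFLICT
i=1: L=kilo=BASE, R=golf -> take RIGHT -> golf
i=2: BASE=golf L=hotel R=delta all differ -> CONFLICT
i=3: L=india R=india -> agree -> india
i=4: L=golf R=golf -> agree -> golf
i=5: L=charlie, R=bravo=BASE -> take LEFT -> charlie
i=6: L=india, R=bravo=BASE -> take LEFT -> india
Index 6 -> india

Answer: india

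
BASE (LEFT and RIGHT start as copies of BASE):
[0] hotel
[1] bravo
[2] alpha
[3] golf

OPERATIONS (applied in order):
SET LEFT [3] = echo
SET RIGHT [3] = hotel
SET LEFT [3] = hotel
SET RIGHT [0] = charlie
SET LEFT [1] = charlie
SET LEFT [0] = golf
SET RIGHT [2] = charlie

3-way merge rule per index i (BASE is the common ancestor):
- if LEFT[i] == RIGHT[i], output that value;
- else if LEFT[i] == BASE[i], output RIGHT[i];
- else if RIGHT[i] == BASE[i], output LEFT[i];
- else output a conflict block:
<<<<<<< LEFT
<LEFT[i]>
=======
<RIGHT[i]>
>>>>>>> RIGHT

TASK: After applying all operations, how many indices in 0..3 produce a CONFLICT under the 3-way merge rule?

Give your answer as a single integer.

Final LEFT:  [golf, charlie, alpha, hotel]
Final RIGHT: [charlie, bravo, charlie, hotel]
i=0: BASE=hotel L=golf R=charlie all differ -> CONFLICT
i=1: L=charlie, R=bravo=BASE -> take LEFT -> charlie
i=2: L=alpha=BASE, R=charlie -> take RIGHT -> charlie
i=3: L=hotel R=hotel -> agree -> hotel
Conflict count: 1

Answer: 1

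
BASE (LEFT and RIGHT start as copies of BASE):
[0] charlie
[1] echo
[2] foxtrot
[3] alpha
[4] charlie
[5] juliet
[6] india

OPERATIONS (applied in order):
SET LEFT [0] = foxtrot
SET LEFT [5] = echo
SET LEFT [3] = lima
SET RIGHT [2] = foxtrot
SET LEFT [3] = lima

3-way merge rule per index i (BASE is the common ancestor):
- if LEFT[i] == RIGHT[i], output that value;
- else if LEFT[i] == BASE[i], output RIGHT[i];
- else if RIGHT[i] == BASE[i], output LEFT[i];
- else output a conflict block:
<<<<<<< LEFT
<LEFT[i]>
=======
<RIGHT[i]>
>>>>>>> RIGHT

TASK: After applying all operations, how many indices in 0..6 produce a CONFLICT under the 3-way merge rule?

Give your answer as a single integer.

Answer: 0

Derivation:
Final LEFT:  [foxtrot, echo, foxtrot, lima, charlie, echo, india]
Final RIGHT: [charlie, echo, foxtrot, alpha, charlie, juliet, india]
i=0: L=foxtrot, R=charlie=BASE -> take LEFT -> foxtrot
i=1: L=echo R=echo -> agree -> echo
i=2: L=foxtrot R=foxtrot -> agree -> foxtrot
i=3: L=lima, R=alpha=BASE -> take LEFT -> lima
i=4: L=charlie R=charlie -> agree -> charlie
i=5: L=echo, R=juliet=BASE -> take LEFT -> echo
i=6: L=india R=india -> agree -> india
Conflict count: 0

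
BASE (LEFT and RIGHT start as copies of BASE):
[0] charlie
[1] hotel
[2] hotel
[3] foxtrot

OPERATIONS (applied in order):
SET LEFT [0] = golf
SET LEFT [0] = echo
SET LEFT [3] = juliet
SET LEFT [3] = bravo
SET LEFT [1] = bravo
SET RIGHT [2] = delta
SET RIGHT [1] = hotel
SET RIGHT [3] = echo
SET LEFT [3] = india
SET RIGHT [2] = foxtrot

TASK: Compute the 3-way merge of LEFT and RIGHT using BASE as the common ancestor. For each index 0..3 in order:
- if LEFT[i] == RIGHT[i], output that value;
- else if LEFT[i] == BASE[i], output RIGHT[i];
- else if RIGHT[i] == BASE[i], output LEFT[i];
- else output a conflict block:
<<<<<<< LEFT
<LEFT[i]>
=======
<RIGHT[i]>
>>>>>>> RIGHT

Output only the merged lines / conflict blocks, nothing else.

Final LEFT:  [echo, bravo, hotel, india]
Final RIGHT: [charlie, hotel, foxtrot, echo]
i=0: L=echo, R=charlie=BASE -> take LEFT -> echo
i=1: L=bravo, R=hotel=BASE -> take LEFT -> bravo
i=2: L=hotel=BASE, R=foxtrot -> take RIGHT -> foxtrot
i=3: BASE=foxtrot L=india R=echo all differ -> CONFLICT

Answer: echo
bravo
foxtrot
<<<<<<< LEFT
india
=======
echo
>>>>>>> RIGHT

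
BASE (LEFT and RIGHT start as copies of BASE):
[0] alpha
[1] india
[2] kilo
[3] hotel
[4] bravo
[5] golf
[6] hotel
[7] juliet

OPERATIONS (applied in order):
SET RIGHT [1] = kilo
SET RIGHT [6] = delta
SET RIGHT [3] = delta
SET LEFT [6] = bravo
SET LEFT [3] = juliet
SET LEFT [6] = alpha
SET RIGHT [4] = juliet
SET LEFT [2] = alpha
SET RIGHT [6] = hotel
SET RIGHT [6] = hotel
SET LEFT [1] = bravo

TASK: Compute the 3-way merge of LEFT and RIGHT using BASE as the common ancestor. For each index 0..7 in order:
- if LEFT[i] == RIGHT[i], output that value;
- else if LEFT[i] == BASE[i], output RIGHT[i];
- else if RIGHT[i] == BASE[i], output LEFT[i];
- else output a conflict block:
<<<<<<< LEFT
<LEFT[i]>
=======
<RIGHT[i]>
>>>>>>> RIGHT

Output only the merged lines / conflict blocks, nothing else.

Answer: alpha
<<<<<<< LEFT
bravo
=======
kilo
>>>>>>> RIGHT
alpha
<<<<<<< LEFT
juliet
=======
delta
>>>>>>> RIGHT
juliet
golf
alpha
juliet

Derivation:
Final LEFT:  [alpha, bravo, alpha, juliet, bravo, golf, alpha, juliet]
Final RIGHT: [alpha, kilo, kilo, delta, juliet, golf, hotel, juliet]
i=0: L=alpha R=alpha -> agree -> alpha
i=1: BASE=india L=bravo R=kilo all differ -> CONFLICT
i=2: L=alpha, R=kilo=BASE -> take LEFT -> alpha
i=3: BASE=hotel L=juliet R=delta all differ -> CONFLICT
i=4: L=bravo=BASE, R=juliet -> take RIGHT -> juliet
i=5: L=golf R=golf -> agree -> golf
i=6: L=alpha, R=hotel=BASE -> take LEFT -> alpha
i=7: L=juliet R=juliet -> agree -> juliet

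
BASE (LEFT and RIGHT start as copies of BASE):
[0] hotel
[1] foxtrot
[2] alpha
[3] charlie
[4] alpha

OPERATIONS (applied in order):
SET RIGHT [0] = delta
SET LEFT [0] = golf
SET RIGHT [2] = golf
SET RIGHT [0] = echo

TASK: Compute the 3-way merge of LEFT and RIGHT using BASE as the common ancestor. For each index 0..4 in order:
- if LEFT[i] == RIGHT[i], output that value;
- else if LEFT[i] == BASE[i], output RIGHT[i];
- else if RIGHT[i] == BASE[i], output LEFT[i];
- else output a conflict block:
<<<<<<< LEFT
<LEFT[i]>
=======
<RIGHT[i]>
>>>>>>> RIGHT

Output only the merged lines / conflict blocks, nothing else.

Final LEFT:  [golf, foxtrot, alpha, charlie, alpha]
Final RIGHT: [echo, foxtrot, golf, charlie, alpha]
i=0: BASE=hotel L=golf R=echo all differ -> CONFLICT
i=1: L=foxtrot R=foxtrot -> agree -> foxtrot
i=2: L=alpha=BASE, R=golf -> take RIGHT -> golf
i=3: L=charlie R=charlie -> agree -> charlie
i=4: L=alpha R=alpha -> agree -> alpha

Answer: <<<<<<< LEFT
golf
=======
echo
>>>>>>> RIGHT
foxtrot
golf
charlie
alpha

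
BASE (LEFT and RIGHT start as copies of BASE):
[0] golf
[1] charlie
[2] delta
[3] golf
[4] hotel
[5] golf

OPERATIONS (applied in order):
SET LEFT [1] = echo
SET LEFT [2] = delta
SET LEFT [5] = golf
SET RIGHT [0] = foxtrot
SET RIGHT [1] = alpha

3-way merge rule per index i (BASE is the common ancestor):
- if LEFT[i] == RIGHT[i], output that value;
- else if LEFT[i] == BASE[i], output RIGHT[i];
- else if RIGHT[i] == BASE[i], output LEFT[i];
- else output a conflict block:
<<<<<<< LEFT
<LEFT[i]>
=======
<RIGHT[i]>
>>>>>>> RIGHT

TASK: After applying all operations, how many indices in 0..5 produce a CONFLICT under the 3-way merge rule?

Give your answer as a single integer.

Answer: 1

Derivation:
Final LEFT:  [golf, echo, delta, golf, hotel, golf]
Final RIGHT: [foxtrot, alpha, delta, golf, hotel, golf]
i=0: L=golf=BASE, R=foxtrot -> take RIGHT -> foxtrot
i=1: BASE=charlie L=echo R=alpha all differ -> CONFLICT
i=2: L=delta R=delta -> agree -> delta
i=3: L=golf R=golf -> agree -> golf
i=4: L=hotel R=hotel -> agree -> hotel
i=5: L=golf R=golf -> agree -> golf
Conflict count: 1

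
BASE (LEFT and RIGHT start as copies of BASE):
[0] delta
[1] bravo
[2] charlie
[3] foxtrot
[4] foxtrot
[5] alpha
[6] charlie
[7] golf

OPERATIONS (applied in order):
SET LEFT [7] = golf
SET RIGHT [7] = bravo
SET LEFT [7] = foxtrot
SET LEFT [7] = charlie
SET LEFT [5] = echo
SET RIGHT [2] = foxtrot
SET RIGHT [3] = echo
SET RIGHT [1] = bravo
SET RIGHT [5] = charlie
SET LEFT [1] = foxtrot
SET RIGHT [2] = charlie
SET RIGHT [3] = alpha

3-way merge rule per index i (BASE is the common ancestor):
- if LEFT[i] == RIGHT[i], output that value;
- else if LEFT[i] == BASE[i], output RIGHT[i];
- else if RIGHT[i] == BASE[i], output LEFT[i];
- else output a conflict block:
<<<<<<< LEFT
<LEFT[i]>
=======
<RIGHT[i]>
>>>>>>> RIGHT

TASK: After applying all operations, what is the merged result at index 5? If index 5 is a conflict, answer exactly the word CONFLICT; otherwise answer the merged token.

Final LEFT:  [delta, foxtrot, charlie, foxtrot, foxtrot, echo, charlie, charlie]
Final RIGHT: [delta, bravo, charlie, alpha, foxtrot, charlie, charlie, bravo]
i=0: L=delta R=delta -> agree -> delta
i=1: L=foxtrot, R=bravo=BASE -> take LEFT -> foxtrot
i=2: L=charlie R=charlie -> agree -> charlie
i=3: L=foxtrot=BASE, R=alpha -> take RIGHT -> alpha
i=4: L=foxtrot R=foxtrot -> agree -> foxtrot
i=5: BASE=alpha L=echo R=charlie all differ -> CONFLICT
i=6: L=charlie R=charlie -> agree -> charlie
i=7: BASE=golf L=charlie R=bravo all differ -> CONFLICT
Index 5 -> CONFLICT

Answer: CONFLICT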